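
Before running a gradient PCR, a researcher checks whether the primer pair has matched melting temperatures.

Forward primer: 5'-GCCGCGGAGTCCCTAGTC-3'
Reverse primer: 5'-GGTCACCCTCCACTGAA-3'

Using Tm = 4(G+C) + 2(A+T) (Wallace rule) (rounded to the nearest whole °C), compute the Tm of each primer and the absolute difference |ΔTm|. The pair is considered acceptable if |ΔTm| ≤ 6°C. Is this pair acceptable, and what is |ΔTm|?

|ΔTm| = 8°C; the pair is not acceptable.

Forward: A=2 T=3 G=6 C=7 → Tm = 2·5 + 4·13 = 62°C.
Reverse: A=4 T=3 G=3 C=7 → Tm = 2·7 + 4·10 = 54°C.
|ΔTm| = |62 − 54| = 8°C, > 6°C.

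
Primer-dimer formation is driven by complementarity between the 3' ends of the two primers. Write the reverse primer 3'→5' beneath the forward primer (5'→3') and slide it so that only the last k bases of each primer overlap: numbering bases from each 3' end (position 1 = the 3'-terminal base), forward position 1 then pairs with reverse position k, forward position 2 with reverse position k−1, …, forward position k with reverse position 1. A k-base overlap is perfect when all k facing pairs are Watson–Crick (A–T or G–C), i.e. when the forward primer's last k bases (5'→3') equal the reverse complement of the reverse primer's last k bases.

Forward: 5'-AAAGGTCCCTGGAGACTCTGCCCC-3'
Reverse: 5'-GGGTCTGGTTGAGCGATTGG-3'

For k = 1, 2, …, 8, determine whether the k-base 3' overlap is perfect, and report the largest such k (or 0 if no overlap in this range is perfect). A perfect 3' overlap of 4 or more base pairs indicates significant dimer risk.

Last 8 bases (5'→3') — forward …TCTGCCCC, reverse …GCGATTGG.
Reverse complement of the reverse primer's last 8 bases: CCAATCGC; its first k bases are the reverse complement of the reverse primer's last k bases, so a perfect k-base overlap needs the forward primer's last k bases to equal them.
Comparing (forward last k vs required): k=1: C vs C ✓; k=2: CC vs CC ✓; k=3: CCC vs CCA ✗; k=4: CCCC vs CCAA ✗; k=5: GCCCC vs CCAAT ✗; k=6: TGCCCC vs CCAATC ✗; k=7: CTGCCCC vs CCAATCG ✗; k=8: TCTGCCCC vs CCAATCGC ✗.
Perfect overlaps at k = 1, 2; the largest is 2.

Longest perfect overlap: 2 complementary base pairs; below the dimer-risk threshold (threshold 4).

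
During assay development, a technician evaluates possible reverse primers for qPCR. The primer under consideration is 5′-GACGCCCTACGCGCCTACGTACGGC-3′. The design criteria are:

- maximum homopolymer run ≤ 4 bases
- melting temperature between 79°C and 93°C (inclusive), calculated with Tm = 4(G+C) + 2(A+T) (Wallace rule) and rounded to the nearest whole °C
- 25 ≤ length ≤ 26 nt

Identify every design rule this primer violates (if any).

Meets all criteria.

Base counts: A=4, T=3, G=7, C=11 (length 25).
homopolymer run: longest run = 3 ✓
Tm: Tm = 2·7 + 4·18 = 86°C ✓
length: length 25 ✓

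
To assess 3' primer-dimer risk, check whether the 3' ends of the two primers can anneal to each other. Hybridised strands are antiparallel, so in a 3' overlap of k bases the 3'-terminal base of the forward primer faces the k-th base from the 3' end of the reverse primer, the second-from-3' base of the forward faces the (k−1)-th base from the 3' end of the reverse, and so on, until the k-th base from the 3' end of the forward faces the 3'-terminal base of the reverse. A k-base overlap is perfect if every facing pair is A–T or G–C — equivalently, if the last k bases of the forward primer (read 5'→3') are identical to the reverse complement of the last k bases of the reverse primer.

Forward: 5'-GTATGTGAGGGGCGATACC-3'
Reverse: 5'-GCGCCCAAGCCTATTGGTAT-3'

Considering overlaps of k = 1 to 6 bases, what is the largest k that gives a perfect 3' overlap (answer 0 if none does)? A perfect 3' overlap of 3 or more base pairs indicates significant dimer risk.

Last 6 bases (5'→3') — forward …GATACC, reverse …TGGTAT.
Reverse complement of the reverse primer's last 6 bases: ATACCA; its first k bases are the reverse complement of the reverse primer's last k bases, so a perfect k-base overlap needs the forward primer's last k bases to equal them.
Comparing (forward last k vs required): k=1: C vs A ✗; k=2: CC vs AT ✗; k=3: ACC vs ATA ✗; k=4: TACC vs ATAC ✗; k=5: ATACC vs ATACC ✓; k=6: GATACC vs ATACCA ✗.
Only k = 5 is perfect, so the longest perfect 3' overlap is 5.

Longest perfect overlap: 5 complementary base pairs; significant dimer risk (threshold 3).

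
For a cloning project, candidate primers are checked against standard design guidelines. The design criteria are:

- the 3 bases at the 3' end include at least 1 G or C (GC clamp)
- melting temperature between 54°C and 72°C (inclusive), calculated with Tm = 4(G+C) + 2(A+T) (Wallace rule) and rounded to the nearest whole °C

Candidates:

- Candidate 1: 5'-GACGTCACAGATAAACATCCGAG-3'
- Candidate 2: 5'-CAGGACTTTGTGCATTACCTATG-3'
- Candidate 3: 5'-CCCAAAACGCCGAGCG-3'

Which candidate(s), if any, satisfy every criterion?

Candidate 1 (23 nt, A=9 T=3 G=5 C=6): 3' end GAG has 2 G/C ✓; Tm = 2·12 + 4·11 = 68°C ✓ — passes.
Candidate 2 (23 nt, A=5 T=8 G=5 C=5): 3' end ATG has 1 G/C ✓; Tm = 2·13 + 4·10 = 66°C ✓ — passes.
Candidate 3 (16 nt, A=5 T=0 G=4 C=7): 3' end GCG has 3 G/C ✓; Tm = 2·5 + 4·11 = 54°C ✓ — passes.

Candidate 1, Candidate 2 and Candidate 3.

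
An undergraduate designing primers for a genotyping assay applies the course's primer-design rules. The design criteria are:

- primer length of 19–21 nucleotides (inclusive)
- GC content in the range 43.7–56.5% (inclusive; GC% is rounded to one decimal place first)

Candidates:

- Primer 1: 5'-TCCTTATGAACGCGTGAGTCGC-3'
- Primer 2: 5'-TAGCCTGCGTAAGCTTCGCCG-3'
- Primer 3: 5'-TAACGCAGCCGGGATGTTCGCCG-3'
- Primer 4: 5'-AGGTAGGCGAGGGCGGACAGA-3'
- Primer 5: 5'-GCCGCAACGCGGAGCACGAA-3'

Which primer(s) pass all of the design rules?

None of the candidates satisfy all criteria.

Primer 1 (22 nt, A=4 T=6 G=6 C=6): length 22, outside 19–21 ✗; GC 12/22 = 54.5% ✓ — fails.
Primer 2 (21 nt, A=3 T=5 G=6 C=7): length 21 ✓; GC 13/21 = 61.9%, outside 43.7–56.5% ✗ — fails.
Primer 3 (23 nt, A=4 T=4 G=8 C=7): length 23, outside 19–21 ✗; GC 15/23 = 65.2%, outside 43.7–56.5% ✗ — fails.
Primer 4 (21 nt, A=6 T=1 G=11 C=3): length 21 ✓; GC 14/21 = 66.7%, outside 43.7–56.5% ✗ — fails.
Primer 5 (20 nt, A=6 T=0 G=7 C=7): length 20 ✓; GC 14/20 = 70.0%, outside 43.7–56.5% ✗ — fails.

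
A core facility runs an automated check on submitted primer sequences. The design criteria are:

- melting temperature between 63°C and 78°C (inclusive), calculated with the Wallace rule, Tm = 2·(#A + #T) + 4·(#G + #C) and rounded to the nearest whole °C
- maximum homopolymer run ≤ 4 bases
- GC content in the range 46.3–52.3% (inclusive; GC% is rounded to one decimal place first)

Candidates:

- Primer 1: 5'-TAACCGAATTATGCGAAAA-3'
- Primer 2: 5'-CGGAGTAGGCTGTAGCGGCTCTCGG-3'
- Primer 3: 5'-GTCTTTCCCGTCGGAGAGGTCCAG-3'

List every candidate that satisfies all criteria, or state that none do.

None of the candidates satisfy all criteria.

Primer 1 (19 nt, A=9 T=4 G=3 C=3): Tm = 2·13 + 4·6 = 50°C, outside 63–78°C ✗; longest run = 4 ✓; GC 6/19 = 31.6%, outside 46.3–52.3% ✗ — fails.
Primer 2 (25 nt, A=3 T=5 G=11 C=6): Tm = 2·8 + 4·17 = 84°C, outside 63–78°C ✗; longest run = 2 ✓; GC 17/25 = 68.0%, outside 46.3–52.3% ✗ — fails.
Primer 3 (24 nt, A=3 T=6 G=8 C=7): Tm = 2·9 + 4·15 = 78°C ✓; longest run = 3 ✓; GC 15/24 = 62.5%, outside 46.3–52.3% ✗ — fails.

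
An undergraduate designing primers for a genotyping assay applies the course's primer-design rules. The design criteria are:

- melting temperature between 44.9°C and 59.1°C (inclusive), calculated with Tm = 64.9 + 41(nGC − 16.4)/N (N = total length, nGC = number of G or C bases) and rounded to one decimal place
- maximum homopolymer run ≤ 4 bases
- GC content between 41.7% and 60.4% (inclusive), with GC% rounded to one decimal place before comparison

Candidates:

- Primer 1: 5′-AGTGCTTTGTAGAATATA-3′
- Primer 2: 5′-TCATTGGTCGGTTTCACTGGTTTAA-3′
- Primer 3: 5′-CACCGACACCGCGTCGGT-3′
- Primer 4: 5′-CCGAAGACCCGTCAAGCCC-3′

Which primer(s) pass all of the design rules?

Primer 1 (18 nt, A=6 T=7 G=4 C=1): Tm = 64.9 + 41·(5 − 16.4)/18 = 38.9°C, outside 44.9–59.1°C ✗; longest run = 3 ✓; GC 5/18 = 27.8%, outside 41.7–60.4% ✗ — fails.
Primer 2 (25 nt, A=4 T=11 G=6 C=4): Tm = 64.9 + 41·(10 − 16.4)/25 = 54.4°C ✓; longest run = 3 ✓; GC 10/25 = 40.0%, outside 41.7–60.4% ✗ — fails.
Primer 3 (18 nt, A=3 T=2 G=5 C=8): Tm = 64.9 + 41·(13 − 16.4)/18 = 57.2°C ✓; longest run = 2 ✓; GC 13/18 = 72.2%, outside 41.7–60.4% ✗ — fails.
Primer 4 (19 nt, A=5 T=1 G=4 C=9): Tm = 64.9 + 41·(13 − 16.4)/19 = 57.6°C ✓; longest run = 3 ✓; GC 13/19 = 68.4%, outside 41.7–60.4% ✗ — fails.

None of the candidates satisfy all criteria.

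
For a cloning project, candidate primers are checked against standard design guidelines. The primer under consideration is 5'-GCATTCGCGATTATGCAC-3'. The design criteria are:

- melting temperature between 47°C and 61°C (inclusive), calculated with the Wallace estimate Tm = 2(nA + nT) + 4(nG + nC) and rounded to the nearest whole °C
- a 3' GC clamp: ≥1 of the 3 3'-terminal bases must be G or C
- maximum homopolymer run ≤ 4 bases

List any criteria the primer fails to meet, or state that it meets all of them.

Base counts: A=4, T=5, G=4, C=5 (length 18).
Tm: Tm = 2·9 + 4·9 = 54°C ✓
GC clamp: 3' end CAC has 2 G/C ✓
homopolymer run: longest run = 2 ✓

Meets all criteria.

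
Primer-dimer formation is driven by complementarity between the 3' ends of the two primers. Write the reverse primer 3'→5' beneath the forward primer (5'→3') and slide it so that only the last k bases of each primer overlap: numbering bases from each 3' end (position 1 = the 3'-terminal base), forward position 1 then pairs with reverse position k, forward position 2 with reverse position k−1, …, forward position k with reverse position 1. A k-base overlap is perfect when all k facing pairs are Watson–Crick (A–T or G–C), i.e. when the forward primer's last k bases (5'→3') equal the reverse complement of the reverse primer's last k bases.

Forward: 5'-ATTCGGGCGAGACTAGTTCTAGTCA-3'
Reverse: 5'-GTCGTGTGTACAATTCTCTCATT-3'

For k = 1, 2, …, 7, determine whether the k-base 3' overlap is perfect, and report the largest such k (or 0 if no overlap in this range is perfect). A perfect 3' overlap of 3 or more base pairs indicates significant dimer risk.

Last 7 bases (5'→3') — forward …CTAGTCA, reverse …TCTCATT.
Reverse complement of the reverse primer's last 7 bases: AATGAGA; its first k bases are the reverse complement of the reverse primer's last k bases, so a perfect k-base overlap needs the forward primer's last k bases to equal them.
Comparing (forward last k vs required): k=1: A vs A ✓; k=2: CA vs AA ✗; k=3: TCA vs AAT ✗; k=4: GTCA vs AATG ✗; k=5: AGTCA vs AATGA ✗; k=6: TAGTCA vs AATGAG ✗; k=7: CTAGTCA vs AATGAGA ✗.
Only k = 1 is perfect, so the longest perfect 3' overlap is 1.

Longest perfect overlap: 1 complementary base pair; below the dimer-risk threshold (threshold 3).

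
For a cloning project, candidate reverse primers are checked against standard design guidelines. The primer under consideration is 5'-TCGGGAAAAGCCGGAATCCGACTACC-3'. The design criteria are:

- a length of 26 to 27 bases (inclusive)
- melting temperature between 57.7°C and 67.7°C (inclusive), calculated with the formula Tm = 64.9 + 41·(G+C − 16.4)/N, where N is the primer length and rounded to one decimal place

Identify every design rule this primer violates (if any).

Base counts: A=8, T=3, G=7, C=8 (length 26).
length: length 26 ✓
Tm: Tm = 64.9 + 41·(15 − 16.4)/26 = 62.7°C ✓

Meets all criteria.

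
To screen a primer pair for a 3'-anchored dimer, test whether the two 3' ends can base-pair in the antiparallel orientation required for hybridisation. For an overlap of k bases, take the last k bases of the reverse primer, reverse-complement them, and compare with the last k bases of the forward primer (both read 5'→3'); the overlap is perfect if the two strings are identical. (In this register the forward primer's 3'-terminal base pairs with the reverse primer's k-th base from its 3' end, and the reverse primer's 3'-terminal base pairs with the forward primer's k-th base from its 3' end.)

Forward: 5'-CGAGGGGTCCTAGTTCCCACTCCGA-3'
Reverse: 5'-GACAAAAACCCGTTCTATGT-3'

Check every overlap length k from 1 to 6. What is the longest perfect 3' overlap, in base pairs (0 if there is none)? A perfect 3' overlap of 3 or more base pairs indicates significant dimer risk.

Longest perfect overlap: 1 complementary base pair; below the dimer-risk threshold (threshold 3).

Last 6 bases (5'→3') — forward …CTCCGA, reverse …CTATGT.
Reverse complement of the reverse primer's last 6 bases: ACATAG; its first k bases are the reverse complement of the reverse primer's last k bases, so a perfect k-base overlap needs the forward primer's last k bases to equal them.
Comparing (forward last k vs required): k=1: A vs A ✓; k=2: GA vs AC ✗; k=3: CGA vs ACA ✗; k=4: CCGA vs ACAT ✗; k=5: TCCGA vs ACATA ✗; k=6: CTCCGA vs ACATAG ✗.
Only k = 1 is perfect, so the longest perfect 3' overlap is 1.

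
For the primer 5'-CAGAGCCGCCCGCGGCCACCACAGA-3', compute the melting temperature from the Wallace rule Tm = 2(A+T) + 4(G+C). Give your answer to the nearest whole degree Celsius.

Base counts: A=6, T=0, G=7, C=12 (length 25).
Tm = 2·(6+0) + 4·(7+12) = 2·6 + 4·19 = 12 + 76 = 88°C.

88°C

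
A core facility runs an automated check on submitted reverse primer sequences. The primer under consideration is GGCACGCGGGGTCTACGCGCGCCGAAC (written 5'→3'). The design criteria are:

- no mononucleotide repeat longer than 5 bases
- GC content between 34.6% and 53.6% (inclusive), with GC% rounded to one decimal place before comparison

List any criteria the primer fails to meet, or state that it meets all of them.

Fails: GC content.

Base counts: A=4, T=2, G=11, C=10 (length 27).
homopolymer run: longest run = 4 ✓
GC content: GC 21/27 = 77.8%, outside 34.6–53.6% ✗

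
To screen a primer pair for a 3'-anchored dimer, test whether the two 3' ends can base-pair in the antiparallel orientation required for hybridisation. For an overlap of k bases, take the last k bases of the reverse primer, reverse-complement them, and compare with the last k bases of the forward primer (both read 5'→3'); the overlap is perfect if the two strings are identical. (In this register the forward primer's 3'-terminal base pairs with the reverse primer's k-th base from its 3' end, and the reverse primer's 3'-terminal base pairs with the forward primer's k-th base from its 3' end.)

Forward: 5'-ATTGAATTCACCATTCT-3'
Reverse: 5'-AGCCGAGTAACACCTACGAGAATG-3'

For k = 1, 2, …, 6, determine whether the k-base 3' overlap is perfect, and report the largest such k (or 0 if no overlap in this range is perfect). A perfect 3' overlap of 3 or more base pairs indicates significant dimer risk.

Last 6 bases (5'→3') — forward …CATTCT, reverse …AGAATG.
Reverse complement of the reverse primer's last 6 bases: CATTCT; its first k bases are the reverse complement of the reverse primer's last k bases, so a perfect k-base overlap needs the forward primer's last k bases to equal them.
Comparing (forward last k vs required): k=1: T vs C ✗; k=2: CT vs CA ✗; k=3: TCT vs CAT ✗; k=4: TTCT vs CATT ✗; k=5: ATTCT vs CATTC ✗; k=6: CATTCT vs CATTCT ✓.
Only k = 6 is perfect, so the longest perfect 3' overlap is 6.

Longest perfect overlap: 6 complementary base pairs; significant dimer risk (threshold 3).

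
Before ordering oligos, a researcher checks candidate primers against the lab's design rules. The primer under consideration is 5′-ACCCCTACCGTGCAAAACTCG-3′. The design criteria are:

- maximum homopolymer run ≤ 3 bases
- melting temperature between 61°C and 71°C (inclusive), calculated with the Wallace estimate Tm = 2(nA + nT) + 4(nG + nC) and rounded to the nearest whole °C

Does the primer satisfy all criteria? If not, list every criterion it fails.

Base counts: A=6, T=3, G=3, C=9 (length 21).
homopolymer run: longest run = 4, exceeds 3 ✗
Tm: Tm = 2·9 + 4·12 = 66°C ✓

Fails: homopolymer run.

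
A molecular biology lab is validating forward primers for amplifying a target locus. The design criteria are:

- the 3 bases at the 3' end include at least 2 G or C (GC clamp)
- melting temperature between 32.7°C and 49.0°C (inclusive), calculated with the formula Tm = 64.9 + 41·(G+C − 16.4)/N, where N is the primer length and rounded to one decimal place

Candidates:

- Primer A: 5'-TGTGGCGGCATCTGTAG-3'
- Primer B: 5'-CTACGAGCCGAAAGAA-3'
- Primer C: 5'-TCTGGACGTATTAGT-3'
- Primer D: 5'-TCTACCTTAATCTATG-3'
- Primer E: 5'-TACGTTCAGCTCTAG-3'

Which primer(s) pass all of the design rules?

Primer A (17 nt, A=2 T=5 G=7 C=3): 3' end TAG has 1 G/C, need ≥2 ✗; Tm = 64.9 + 41·(10 − 16.4)/17 = 49.5°C, outside 32.7–49.0°C ✗ — fails.
Primer B (16 nt, A=7 T=1 G=4 C=4): 3' end GAA has 1 G/C, need ≥2 ✗; Tm = 64.9 + 41·(8 − 16.4)/16 = 43.4°C ✓ — fails.
Primer C (15 nt, A=3 T=6 G=4 C=2): 3' end AGT has 1 G/C, need ≥2 ✗; Tm = 64.9 + 41·(6 − 16.4)/15 = 36.5°C ✓ — fails.
Primer D (16 nt, A=4 T=7 G=1 C=4): 3' end ATG has 1 G/C, need ≥2 ✗; Tm = 64.9 + 41·(5 − 16.4)/16 = 35.7°C ✓ — fails.
Primer E (15 nt, A=3 T=5 G=3 C=4): 3' end TAG has 1 G/C, need ≥2 ✗; Tm = 64.9 + 41·(7 − 16.4)/15 = 39.2°C ✓ — fails.

None of the candidates satisfy all criteria.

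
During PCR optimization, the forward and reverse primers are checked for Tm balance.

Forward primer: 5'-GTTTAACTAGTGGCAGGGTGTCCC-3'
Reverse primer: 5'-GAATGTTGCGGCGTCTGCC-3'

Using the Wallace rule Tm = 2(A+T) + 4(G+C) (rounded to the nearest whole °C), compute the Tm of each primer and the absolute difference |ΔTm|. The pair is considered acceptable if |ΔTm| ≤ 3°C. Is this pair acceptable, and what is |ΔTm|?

Forward: A=4 T=7 G=8 C=5 → Tm = 2·11 + 4·13 = 74°C.
Reverse: A=2 T=5 G=7 C=5 → Tm = 2·7 + 4·12 = 62°C.
|ΔTm| = |74 − 62| = 12°C, > 3°C.

|ΔTm| = 12°C; the pair is not acceptable.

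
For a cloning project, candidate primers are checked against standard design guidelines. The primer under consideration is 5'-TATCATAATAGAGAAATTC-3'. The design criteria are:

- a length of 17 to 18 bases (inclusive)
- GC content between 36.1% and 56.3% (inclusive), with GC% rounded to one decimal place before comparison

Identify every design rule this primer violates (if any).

Base counts: A=9, T=6, G=2, C=2 (length 19).
length: length 19, outside 17–18 ✗
GC content: GC 4/19 = 21.1%, outside 36.1–56.3% ✗

Fails: length, GC content.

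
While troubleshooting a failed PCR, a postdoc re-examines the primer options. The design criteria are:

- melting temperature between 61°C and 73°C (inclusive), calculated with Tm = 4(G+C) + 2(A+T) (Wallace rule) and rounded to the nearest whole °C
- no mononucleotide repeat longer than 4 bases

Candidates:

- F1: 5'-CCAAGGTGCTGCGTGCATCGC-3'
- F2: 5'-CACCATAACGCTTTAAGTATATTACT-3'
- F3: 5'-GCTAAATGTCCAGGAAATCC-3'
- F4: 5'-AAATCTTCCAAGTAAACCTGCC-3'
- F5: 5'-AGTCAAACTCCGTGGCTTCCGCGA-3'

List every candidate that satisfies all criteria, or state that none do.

F1 (21 nt, A=3 T=4 G=7 C=7): Tm = 2·7 + 4·14 = 70°C ✓; longest run = 2 ✓ — passes.
F2 (26 nt, A=9 T=9 G=2 C=6): Tm = 2·18 + 4·8 = 68°C ✓; longest run = 3 ✓ — passes.
F3 (20 nt, A=7 T=4 G=4 C=5): Tm = 2·11 + 4·9 = 58°C, outside 61–73°C ✗; longest run = 3 ✓ — fails.
F4 (22 nt, A=8 T=5 G=2 C=7): Tm = 2·13 + 4·9 = 62°C ✓; longest run = 3 ✓ — passes.
F5 (24 nt, A=5 T=5 G=6 C=8): Tm = 2·10 + 4·14 = 76°C, outside 61–73°C ✗; longest run = 3 ✓ — fails.

F1, F2 and F4.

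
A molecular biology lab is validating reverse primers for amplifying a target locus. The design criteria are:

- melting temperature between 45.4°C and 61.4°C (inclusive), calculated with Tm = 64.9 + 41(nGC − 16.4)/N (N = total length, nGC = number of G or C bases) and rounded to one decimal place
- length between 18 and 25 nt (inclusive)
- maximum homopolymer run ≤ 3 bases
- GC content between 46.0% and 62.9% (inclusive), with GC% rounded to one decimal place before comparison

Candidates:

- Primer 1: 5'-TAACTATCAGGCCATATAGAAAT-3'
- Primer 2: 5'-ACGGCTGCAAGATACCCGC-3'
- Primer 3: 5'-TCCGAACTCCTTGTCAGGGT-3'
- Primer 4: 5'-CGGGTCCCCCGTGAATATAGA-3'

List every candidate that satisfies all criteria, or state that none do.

Primer 1 (23 nt, A=10 T=6 G=3 C=4): Tm = 64.9 + 41·(7 − 16.4)/23 = 48.1°C ✓; length 23 ✓; longest run = 3 ✓; GC 7/23 = 30.4%, outside 46.0–62.9% ✗ — fails.
Primer 2 (19 nt, A=5 T=2 G=5 C=7): Tm = 64.9 + 41·(12 − 16.4)/19 = 55.4°C ✓; length 19 ✓; longest run = 3 ✓; GC 12/19 = 63.2%, outside 46.0–62.9% ✗ — fails.
Primer 3 (20 nt, A=3 T=6 G=5 C=6): Tm = 64.9 + 41·(11 − 16.4)/20 = 53.8°C ✓; length 20 ✓; longest run = 3 ✓; GC 11/20 = 55.0% ✓ — passes.
Primer 4 (21 nt, A=5 T=4 G=6 C=6): Tm = 64.9 + 41·(12 − 16.4)/21 = 56.3°C ✓; length 21 ✓; longest run = 5, exceeds 3 ✗; GC 12/21 = 57.1% ✓ — fails.

Primer 3 only.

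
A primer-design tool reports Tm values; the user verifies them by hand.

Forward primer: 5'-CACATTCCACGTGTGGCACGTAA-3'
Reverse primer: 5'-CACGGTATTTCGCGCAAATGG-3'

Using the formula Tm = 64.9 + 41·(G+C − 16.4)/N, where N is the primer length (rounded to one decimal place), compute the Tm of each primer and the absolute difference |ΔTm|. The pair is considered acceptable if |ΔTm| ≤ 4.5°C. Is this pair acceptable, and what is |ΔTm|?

Forward: G+C = 12, N = 23 → Tm = 64.9 + 41·(12 − 16.4)/23 = 57.1°C.
Reverse: G+C = 11, N = 21 → Tm = 64.9 + 41·(11 − 16.4)/21 = 54.4°C.
|ΔTm| = |57.1 − 54.4| = 2.7°C, ≤ 4.5°C.

|ΔTm| = 2.7°C; the pair is acceptable.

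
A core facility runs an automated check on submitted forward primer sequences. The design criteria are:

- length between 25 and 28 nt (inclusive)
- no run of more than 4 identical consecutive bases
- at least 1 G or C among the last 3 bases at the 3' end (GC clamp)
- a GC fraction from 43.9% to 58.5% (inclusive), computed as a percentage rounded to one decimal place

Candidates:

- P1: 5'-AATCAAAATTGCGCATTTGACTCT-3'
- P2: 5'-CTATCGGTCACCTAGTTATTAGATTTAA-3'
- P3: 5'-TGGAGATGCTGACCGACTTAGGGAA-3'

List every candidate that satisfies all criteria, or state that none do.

P1 (24 nt, A=8 T=8 G=3 C=5): length 24, outside 25–28 ✗; longest run = 4 ✓; 3' end TCT has 1 G/C ✓; GC 8/24 = 33.3%, outside 43.9–58.5% ✗ — fails.
P2 (28 nt, A=8 T=11 G=4 C=5): length 28 ✓; longest run = 3 ✓; 3' end TAA has 0 G/C, need ≥1 ✗; GC 9/28 = 32.1%, outside 43.9–58.5% ✗ — fails.
P3 (25 nt, A=7 T=5 G=9 C=4): length 25 ✓; longest run = 3 ✓; 3' end GAA has 1 G/C ✓; GC 13/25 = 52.0% ✓ — passes.

P3 only.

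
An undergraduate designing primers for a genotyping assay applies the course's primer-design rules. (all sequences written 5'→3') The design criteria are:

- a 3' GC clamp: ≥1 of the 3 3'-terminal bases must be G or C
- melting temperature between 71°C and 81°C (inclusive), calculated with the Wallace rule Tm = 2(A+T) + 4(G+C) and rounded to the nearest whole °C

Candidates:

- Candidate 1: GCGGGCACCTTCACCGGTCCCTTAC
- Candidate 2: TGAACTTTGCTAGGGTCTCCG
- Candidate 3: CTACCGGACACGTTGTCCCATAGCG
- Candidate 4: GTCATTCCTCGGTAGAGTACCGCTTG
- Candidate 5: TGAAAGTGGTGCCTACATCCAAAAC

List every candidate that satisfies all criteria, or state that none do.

Candidate 3, Candidate 4 and Candidate 5.

Candidate 1 (25 nt, A=3 T=5 G=6 C=11): 3' end TAC has 1 G/C ✓; Tm = 2·8 + 4·17 = 84°C, outside 71–81°C ✗ — fails.
Candidate 2 (21 nt, A=3 T=7 G=6 C=5): 3' end CCG has 3 G/C ✓; Tm = 2·10 + 4·11 = 64°C, outside 71–81°C ✗ — fails.
Candidate 3 (25 nt, A=5 T=5 G=6 C=9): 3' end GCG has 3 G/C ✓; Tm = 2·10 + 4·15 = 80°C ✓ — passes.
Candidate 4 (26 nt, A=4 T=8 G=7 C=7): 3' end TTG has 1 G/C ✓; Tm = 2·12 + 4·14 = 80°C ✓ — passes.
Candidate 5 (25 nt, A=9 T=5 G=5 C=6): 3' end AAC has 1 G/C ✓; Tm = 2·14 + 4·11 = 72°C ✓ — passes.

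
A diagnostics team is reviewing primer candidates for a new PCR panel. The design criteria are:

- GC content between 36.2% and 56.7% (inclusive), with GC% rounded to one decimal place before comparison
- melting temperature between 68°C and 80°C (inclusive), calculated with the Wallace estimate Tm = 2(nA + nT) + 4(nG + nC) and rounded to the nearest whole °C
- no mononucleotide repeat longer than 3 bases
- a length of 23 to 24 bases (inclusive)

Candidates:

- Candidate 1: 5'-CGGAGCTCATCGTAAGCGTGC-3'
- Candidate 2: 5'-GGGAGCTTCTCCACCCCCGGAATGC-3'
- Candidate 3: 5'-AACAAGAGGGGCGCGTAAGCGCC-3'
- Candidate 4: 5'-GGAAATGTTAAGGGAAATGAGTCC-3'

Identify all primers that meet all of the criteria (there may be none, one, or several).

Candidate 4 only.

Candidate 1 (21 nt, A=4 T=4 G=7 C=6): GC 13/21 = 61.9%, outside 36.2–56.7% ✗; Tm = 2·8 + 4·13 = 68°C ✓; longest run = 2 ✓; length 21, outside 23–24 ✗ — fails.
Candidate 2 (25 nt, A=4 T=4 G=7 C=10): GC 17/25 = 68.0%, outside 36.2–56.7% ✗; Tm = 2·8 + 4·17 = 84°C, outside 68–80°C ✗; longest run = 5, exceeds 3 ✗; length 25, outside 23–24 ✗ — fails.
Candidate 3 (23 nt, A=7 T=1 G=9 C=6): GC 15/23 = 65.2%, outside 36.2–56.7% ✗; Tm = 2·8 + 4·15 = 76°C ✓; longest run = 4, exceeds 3 ✗; length 23 ✓ — fails.
Candidate 4 (24 nt, A=9 T=5 G=8 C=2): GC 10/24 = 41.7% ✓; Tm = 2·14 + 4·10 = 68°C ✓; longest run = 3 ✓; length 24 ✓ — passes.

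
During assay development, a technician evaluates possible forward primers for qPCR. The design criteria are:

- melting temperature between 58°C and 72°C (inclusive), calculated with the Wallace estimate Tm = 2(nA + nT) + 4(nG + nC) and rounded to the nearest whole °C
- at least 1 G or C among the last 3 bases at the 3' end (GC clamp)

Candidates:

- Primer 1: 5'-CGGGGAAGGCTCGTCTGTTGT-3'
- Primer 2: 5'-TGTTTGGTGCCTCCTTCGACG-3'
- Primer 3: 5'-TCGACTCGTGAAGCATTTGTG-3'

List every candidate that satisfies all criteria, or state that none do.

Primer 1 (21 nt, A=2 T=6 G=9 C=4): Tm = 2·8 + 4·13 = 68°C ✓; 3' end TGT has 1 G/C ✓ — passes.
Primer 2 (21 nt, A=1 T=8 G=6 C=6): Tm = 2·9 + 4·12 = 66°C ✓; 3' end ACG has 2 G/C ✓ — passes.
Primer 3 (21 nt, A=4 T=7 G=6 C=4): Tm = 2·11 + 4·10 = 62°C ✓; 3' end GTG has 2 G/C ✓ — passes.

Primer 1, Primer 2 and Primer 3.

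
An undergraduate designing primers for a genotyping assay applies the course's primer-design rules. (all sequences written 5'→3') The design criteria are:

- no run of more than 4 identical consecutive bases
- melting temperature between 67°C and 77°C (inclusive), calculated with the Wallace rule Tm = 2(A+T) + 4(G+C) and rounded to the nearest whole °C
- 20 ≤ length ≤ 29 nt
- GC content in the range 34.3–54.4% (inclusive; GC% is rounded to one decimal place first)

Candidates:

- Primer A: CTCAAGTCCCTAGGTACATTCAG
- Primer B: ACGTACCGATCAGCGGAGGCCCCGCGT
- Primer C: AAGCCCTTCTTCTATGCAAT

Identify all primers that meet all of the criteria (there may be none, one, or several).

Primer A only.

Primer A (23 nt, A=6 T=6 G=4 C=7): longest run = 3 ✓; Tm = 2·12 + 4·11 = 68°C ✓; length 23 ✓; GC 11/23 = 47.8% ✓ — passes.
Primer B (27 nt, A=5 T=3 G=9 C=10): longest run = 4 ✓; Tm = 2·8 + 4·19 = 92°C, outside 67–77°C ✗; length 27 ✓; GC 19/27 = 70.4%, outside 34.3–54.4% ✗ — fails.
Primer C (20 nt, A=5 T=7 G=2 C=6): longest run = 3 ✓; Tm = 2·12 + 4·8 = 56°C, outside 67–77°C ✗; length 20 ✓; GC 8/20 = 40.0% ✓ — fails.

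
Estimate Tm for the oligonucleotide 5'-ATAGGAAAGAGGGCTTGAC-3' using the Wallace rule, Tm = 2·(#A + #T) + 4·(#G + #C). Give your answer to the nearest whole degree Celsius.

Base counts: A=7, T=3, G=7, C=2 (length 19).
Tm = 2·(7+3) + 4·(7+2) = 2·10 + 4·9 = 20 + 36 = 56°C.

56°C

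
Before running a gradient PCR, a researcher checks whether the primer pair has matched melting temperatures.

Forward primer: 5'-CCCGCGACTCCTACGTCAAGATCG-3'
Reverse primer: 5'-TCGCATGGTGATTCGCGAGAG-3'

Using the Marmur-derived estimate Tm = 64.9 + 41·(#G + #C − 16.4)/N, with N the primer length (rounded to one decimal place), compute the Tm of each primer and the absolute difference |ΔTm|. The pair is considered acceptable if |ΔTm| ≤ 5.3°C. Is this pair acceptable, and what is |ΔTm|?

|ΔTm| = 6.2°C; the pair is not acceptable.

Forward: G+C = 15, N = 24 → Tm = 64.9 + 41·(15 − 16.4)/24 = 62.5°C.
Reverse: G+C = 12, N = 21 → Tm = 64.9 + 41·(12 − 16.4)/21 = 56.3°C.
|ΔTm| = |62.5 − 56.3| = 6.2°C, > 5.3°C.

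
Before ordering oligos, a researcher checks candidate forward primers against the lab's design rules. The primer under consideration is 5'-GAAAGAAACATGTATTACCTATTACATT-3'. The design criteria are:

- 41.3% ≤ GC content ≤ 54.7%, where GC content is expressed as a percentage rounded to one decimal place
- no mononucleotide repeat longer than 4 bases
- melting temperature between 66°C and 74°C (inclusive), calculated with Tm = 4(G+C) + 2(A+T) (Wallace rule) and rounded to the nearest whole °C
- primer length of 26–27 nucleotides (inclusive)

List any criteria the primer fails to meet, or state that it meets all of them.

Fails: GC content, length.

Base counts: A=12, T=9, G=3, C=4 (length 28).
GC content: GC 7/28 = 25.0%, outside 41.3–54.7% ✗
homopolymer run: longest run = 3 ✓
Tm: Tm = 2·21 + 4·7 = 70°C ✓
length: length 28, outside 26–27 ✗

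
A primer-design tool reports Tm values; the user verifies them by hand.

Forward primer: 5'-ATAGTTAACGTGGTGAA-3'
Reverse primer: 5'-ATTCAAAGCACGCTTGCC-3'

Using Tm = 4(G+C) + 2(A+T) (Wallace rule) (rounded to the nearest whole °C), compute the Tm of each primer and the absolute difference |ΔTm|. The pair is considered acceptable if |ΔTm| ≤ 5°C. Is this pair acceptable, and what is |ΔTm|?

|ΔTm| = 8°C; the pair is not acceptable.

Forward: A=6 T=5 G=5 C=1 → Tm = 2·11 + 4·6 = 46°C.
Reverse: A=5 T=4 G=3 C=6 → Tm = 2·9 + 4·9 = 54°C.
|ΔTm| = |46 − 54| = 8°C, > 5°C.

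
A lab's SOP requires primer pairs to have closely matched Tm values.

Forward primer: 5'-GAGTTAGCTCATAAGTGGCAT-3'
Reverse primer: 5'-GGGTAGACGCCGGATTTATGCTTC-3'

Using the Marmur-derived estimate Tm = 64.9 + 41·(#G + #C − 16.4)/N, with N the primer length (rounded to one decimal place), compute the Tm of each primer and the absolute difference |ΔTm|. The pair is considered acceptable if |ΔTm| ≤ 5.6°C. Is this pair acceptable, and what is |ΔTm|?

Forward: G+C = 9, N = 21 → Tm = 64.9 + 41·(9 − 16.4)/21 = 50.5°C.
Reverse: G+C = 13, N = 24 → Tm = 64.9 + 41·(13 − 16.4)/24 = 59.1°C.
|ΔTm| = |50.5 − 59.1| = 8.6°C, > 5.6°C.

|ΔTm| = 8.6°C; the pair is not acceptable.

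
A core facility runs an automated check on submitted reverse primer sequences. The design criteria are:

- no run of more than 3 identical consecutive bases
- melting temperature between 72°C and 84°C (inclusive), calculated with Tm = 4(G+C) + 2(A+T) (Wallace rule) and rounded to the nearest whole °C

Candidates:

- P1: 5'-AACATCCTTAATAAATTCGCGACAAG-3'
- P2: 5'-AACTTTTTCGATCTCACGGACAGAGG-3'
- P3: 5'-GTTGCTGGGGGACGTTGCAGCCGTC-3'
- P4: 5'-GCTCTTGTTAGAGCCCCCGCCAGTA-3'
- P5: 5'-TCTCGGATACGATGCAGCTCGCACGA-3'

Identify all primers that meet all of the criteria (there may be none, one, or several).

P1 (26 nt, A=11 T=6 G=3 C=6): longest run = 3 ✓; Tm = 2·17 + 4·9 = 70°C, outside 72–84°C ✗ — fails.
P2 (26 nt, A=7 T=7 G=6 C=6): longest run = 5, exceeds 3 ✗; Tm = 2·14 + 4·12 = 76°C ✓ — fails.
P3 (25 nt, A=2 T=6 G=11 C=6): longest run = 5, exceeds 3 ✗; Tm = 2·8 + 4·17 = 84°C ✓ — fails.
P4 (25 nt, A=4 T=6 G=6 C=9): longest run = 5, exceeds 3 ✗; Tm = 2·10 + 4·15 = 80°C ✓ — fails.
P5 (26 nt, A=6 T=5 G=7 C=8): longest run = 2 ✓; Tm = 2·11 + 4·15 = 82°C ✓ — passes.

P5 only.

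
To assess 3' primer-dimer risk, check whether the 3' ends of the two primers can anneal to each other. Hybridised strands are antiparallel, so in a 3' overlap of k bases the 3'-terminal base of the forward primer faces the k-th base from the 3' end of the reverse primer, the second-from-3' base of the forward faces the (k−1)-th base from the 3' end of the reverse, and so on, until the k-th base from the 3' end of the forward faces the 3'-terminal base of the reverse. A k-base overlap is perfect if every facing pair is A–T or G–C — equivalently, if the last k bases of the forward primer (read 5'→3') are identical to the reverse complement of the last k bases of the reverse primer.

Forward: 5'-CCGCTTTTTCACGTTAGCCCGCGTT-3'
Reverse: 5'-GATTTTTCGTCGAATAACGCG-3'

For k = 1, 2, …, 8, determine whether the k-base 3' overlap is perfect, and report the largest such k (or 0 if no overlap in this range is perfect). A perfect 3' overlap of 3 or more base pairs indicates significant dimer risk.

Last 8 bases (5'→3') — forward …CCCGCGTT, reverse …ATAACGCG.
Reverse complement of the reverse primer's last 8 bases: CGCGTTAT; its first k bases are the reverse complement of the reverse primer's last k bases, so a perfect k-base overlap needs the forward primer's last k bases to equal them.
Comparing (forward last k vs required): k=1: T vs C ✗; k=2: TT vs CG ✗; k=3: GTT vs CGC ✗; k=4: CGTT vs CGCG ✗; k=5: GCGTT vs CGCGT ✗; k=6: CGCGTT vs CGCGTT ✓; k=7: CCGCGTT vs CGCGTTA ✗; k=8: CCCGCGTT vs CGCGTTAT ✗.
Only k = 6 is perfect, so the longest perfect 3' overlap is 6.

Longest perfect overlap: 6 complementary base pairs; significant dimer risk (threshold 3).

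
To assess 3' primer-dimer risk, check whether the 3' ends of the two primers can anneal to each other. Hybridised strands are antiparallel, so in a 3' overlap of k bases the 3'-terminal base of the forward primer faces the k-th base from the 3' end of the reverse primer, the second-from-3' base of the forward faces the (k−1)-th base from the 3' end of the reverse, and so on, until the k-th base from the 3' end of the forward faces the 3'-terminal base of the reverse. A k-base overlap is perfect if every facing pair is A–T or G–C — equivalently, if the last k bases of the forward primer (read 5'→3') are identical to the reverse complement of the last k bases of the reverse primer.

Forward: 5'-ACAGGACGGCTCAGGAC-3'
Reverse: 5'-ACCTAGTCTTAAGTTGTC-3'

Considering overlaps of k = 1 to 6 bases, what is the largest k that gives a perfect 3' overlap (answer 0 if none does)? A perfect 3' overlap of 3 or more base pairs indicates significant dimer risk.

Longest perfect overlap: 3 complementary base pairs; significant dimer risk (threshold 3).

Last 6 bases (5'→3') — forward …CAGGAC, reverse …GTTGTC.
Reverse complement of the reverse primer's last 6 bases: GACAAC; its first k bases are the reverse complement of the reverse primer's last k bases, so a perfect k-base overlap needs the forward primer's last k bases to equal them.
Comparing (forward last k vs required): k=1: C vs G ✗; k=2: AC vs GA ✗; k=3: GAC vs GAC ✓; k=4: GGAC vs GACA ✗; k=5: AGGAC vs GACAA ✗; k=6: CAGGAC vs GACAAC ✗.
Only k = 3 is perfect, so the longest perfect 3' overlap is 3.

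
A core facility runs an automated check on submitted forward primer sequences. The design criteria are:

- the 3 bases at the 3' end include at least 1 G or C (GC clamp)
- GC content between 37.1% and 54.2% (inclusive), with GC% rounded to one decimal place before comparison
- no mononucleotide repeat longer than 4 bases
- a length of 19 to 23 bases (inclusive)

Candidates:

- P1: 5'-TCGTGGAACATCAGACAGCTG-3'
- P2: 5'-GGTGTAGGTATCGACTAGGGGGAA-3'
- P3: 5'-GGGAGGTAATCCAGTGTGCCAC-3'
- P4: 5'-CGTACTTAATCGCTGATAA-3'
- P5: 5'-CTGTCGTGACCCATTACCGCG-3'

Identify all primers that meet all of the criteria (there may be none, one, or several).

P1 (21 nt, A=6 T=4 G=6 C=5): 3' end CTG has 2 G/C ✓; GC 11/21 = 52.4% ✓; longest run = 2 ✓; length 21 ✓ — passes.
P2 (24 nt, A=6 T=5 G=11 C=2): 3' end GAA has 1 G/C ✓; GC 13/24 = 54.2% ✓; longest run = 5, exceeds 4 ✗; length 24, outside 19–23 ✗ — fails.
P3 (22 nt, A=5 T=4 G=8 C=5): 3' end CAC has 2 G/C ✓; GC 13/22 = 59.1%, outside 37.1–54.2% ✗; longest run = 3 ✓; length 22 ✓ — fails.
P4 (19 nt, A=6 T=6 G=3 C=4): 3' end TAA has 0 G/C, need ≥1 ✗; GC 7/19 = 36.8%, outside 37.1–54.2% ✗; longest run = 2 ✓; length 19 ✓ — fails.
P5 (21 nt, A=3 T=5 G=5 C=8): 3' end GCG has 3 G/C ✓; GC 13/21 = 61.9%, outside 37.1–54.2% ✗; longest run = 3 ✓; length 21 ✓ — fails.

P1 only.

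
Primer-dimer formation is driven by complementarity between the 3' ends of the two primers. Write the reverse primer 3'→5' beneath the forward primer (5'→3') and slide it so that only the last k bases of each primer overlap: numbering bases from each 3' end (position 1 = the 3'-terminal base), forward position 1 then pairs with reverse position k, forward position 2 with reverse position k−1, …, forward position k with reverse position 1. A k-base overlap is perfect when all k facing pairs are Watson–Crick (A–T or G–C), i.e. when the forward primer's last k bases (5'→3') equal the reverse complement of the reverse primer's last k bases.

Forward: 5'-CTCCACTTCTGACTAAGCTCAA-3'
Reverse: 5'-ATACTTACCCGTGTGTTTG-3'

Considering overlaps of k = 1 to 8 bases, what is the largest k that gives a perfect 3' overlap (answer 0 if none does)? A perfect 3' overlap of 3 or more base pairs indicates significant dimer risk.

Last 8 bases (5'→3') — forward …AAGCTCAA, reverse …TGTGTTTG.
Reverse complement of the reverse primer's last 8 bases: CAAACACA; its first k bases are the reverse complement of the reverse primer's last k bases, so a perfect k-base overlap needs the forward primer's last k bases to equal them.
Comparing (forward last k vs required): k=1: A vs C ✗; k=2: AA vs CA ✗; k=3: CAA vs CAA ✓; k=4: TCAA vs CAAA ✗; k=5: CTCAA vs CAAAC ✗; k=6: GCTCAA vs CAAACA ✗; k=7: AGCTCAA vs CAAACAC ✗; k=8: AAGCTCAA vs CAAACACA ✗.
Only k = 3 is perfect, so the longest perfect 3' overlap is 3.

Longest perfect overlap: 3 complementary base pairs; significant dimer risk (threshold 3).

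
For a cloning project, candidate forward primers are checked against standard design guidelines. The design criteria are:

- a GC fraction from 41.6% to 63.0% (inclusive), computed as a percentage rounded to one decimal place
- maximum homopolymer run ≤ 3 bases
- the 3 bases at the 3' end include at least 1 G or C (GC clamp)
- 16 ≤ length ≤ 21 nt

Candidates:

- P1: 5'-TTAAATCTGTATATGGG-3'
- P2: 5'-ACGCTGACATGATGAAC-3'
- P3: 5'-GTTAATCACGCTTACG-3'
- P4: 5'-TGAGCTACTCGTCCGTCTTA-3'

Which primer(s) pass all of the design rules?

P2 and P3.

P1 (17 nt, A=5 T=7 G=4 C=1): GC 5/17 = 29.4%, outside 41.6–63.0% ✗; longest run = 3 ✓; 3' end GGG has 3 G/C ✓; length 17 ✓ — fails.
P2 (17 nt, A=6 T=3 G=4 C=4): GC 8/17 = 47.1% ✓; longest run = 2 ✓; 3' end AAC has 1 G/C ✓; length 17 ✓ — passes.
P3 (16 nt, A=4 T=5 G=3 C=4): GC 7/16 = 43.8% ✓; longest run = 2 ✓; 3' end ACG has 2 G/C ✓; length 16 ✓ — passes.
P4 (20 nt, A=3 T=7 G=4 C=6): GC 10/20 = 50.0% ✓; longest run = 2 ✓; 3' end TTA has 0 G/C, need ≥1 ✗; length 20 ✓ — fails.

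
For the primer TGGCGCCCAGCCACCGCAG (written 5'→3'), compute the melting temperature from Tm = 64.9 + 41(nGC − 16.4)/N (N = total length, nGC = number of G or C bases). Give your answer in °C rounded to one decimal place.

61.9°C

Base counts: A=3, T=1, G=6, C=9; G+C = 15, N = 19.
Tm = 64.9 + 41·(15 − 16.4)/19 = 64.9 + -57.40/19 = 61.9°C.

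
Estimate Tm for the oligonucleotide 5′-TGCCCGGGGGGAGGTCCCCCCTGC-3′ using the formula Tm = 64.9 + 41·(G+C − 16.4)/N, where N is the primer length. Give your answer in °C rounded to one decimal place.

Base counts: A=1, T=3, G=10, C=10; G+C = 20, N = 24.
Tm = 64.9 + 41·(20 − 16.4)/24 = 64.9 + 147.60/24 = 71.1°C.

71.1°C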